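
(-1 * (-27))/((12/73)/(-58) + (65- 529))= -57159/982294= -0.06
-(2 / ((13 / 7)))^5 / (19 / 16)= -8605184 / 7054567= -1.22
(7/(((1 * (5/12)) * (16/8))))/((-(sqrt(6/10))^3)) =-14 * sqrt(15)/3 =-18.07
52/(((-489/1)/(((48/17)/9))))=-832/24939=-0.03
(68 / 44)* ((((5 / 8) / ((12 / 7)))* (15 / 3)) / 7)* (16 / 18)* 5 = 2125 / 1188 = 1.79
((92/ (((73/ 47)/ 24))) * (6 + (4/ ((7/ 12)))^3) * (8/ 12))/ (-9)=-34584.17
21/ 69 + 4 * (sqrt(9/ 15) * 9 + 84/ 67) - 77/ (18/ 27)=-339577/ 3082 + 36 * sqrt(15)/ 5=-82.30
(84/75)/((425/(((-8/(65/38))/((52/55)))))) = -23408/1795625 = -0.01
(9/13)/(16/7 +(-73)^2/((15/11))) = 945/5337449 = 0.00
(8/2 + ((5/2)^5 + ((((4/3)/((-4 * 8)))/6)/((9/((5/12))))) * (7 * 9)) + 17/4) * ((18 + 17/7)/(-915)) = -26164853/11067840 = -2.36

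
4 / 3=1.33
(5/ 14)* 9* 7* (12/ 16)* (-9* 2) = -1215/ 4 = -303.75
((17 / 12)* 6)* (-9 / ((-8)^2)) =-1.20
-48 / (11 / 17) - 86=-1762 / 11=-160.18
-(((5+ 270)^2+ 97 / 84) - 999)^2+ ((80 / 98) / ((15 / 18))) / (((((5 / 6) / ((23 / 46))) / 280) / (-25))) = -39296390510161 / 7056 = -5569216342.14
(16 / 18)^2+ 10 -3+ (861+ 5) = 70777 / 81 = 873.79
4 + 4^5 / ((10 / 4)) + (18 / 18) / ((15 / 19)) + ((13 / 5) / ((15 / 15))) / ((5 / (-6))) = 30881 / 75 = 411.75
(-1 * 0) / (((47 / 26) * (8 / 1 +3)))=0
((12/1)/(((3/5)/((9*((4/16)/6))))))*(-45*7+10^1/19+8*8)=-1878.55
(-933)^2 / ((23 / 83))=72250587 / 23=3141329.87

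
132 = 132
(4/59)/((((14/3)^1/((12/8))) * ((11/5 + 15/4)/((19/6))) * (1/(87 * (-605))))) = -30001950/49147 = -610.45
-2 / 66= -1 / 33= -0.03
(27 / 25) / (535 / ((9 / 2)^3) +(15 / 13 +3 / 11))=2814669 / 19018900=0.15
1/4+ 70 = 281/4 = 70.25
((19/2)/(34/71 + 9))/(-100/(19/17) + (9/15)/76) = -256310/22879981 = -0.01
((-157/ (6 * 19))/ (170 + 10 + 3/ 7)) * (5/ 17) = -0.00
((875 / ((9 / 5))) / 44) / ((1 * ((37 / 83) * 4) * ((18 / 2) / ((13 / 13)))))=363125 / 527472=0.69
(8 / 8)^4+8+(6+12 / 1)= 27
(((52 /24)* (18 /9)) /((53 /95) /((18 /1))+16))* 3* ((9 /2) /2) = 100035 /54826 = 1.82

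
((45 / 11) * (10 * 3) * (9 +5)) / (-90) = -210 / 11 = -19.09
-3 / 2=-1.50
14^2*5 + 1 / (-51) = 49979 / 51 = 979.98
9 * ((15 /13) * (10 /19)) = 1350 /247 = 5.47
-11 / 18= -0.61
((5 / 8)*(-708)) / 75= -59 / 10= -5.90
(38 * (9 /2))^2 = 29241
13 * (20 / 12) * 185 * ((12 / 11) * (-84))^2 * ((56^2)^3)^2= 3873835891476830111216644915200 / 121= 32015172656833306704269790000.00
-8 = -8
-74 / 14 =-37 / 7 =-5.29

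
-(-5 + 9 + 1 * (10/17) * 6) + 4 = -60/17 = -3.53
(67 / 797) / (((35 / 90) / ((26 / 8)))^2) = 917163 / 156212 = 5.87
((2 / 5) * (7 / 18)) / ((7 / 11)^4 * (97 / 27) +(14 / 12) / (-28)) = 2459688 / 8657035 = 0.28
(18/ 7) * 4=72/ 7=10.29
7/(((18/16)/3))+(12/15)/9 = 844/45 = 18.76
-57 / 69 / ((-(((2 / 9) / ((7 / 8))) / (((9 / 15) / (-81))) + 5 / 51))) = -6783 / 280715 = -0.02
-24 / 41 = -0.59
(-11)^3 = -1331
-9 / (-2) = 9 / 2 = 4.50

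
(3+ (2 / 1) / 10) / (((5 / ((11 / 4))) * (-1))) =-44 / 25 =-1.76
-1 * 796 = -796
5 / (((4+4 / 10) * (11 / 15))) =375 / 242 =1.55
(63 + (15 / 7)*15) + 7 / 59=39343 / 413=95.26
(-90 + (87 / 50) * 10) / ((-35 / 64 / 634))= 14729088 / 175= 84166.22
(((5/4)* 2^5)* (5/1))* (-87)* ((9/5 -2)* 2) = 6960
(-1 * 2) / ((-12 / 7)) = 7 / 6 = 1.17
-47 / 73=-0.64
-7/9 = -0.78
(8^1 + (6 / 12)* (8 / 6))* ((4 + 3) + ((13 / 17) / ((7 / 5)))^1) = 23348 / 357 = 65.40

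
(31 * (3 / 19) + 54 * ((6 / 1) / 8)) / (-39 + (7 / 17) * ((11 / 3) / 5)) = -439875 / 374984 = -1.17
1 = 1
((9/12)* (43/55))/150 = 43/11000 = 0.00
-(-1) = 1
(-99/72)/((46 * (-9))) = 11/3312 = 0.00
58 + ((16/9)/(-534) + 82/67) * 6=3505706/53667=65.32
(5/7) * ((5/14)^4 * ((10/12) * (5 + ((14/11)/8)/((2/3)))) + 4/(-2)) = -195633355/141985536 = -1.38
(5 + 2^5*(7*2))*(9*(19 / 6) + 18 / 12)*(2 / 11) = 27180 / 11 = 2470.91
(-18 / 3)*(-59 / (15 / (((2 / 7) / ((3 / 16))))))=3776 / 105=35.96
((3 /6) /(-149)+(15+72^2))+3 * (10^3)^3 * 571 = 510474001549301 /298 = 1713000005199.00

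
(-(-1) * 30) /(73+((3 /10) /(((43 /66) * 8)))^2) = 88752000 /215973001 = 0.41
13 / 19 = 0.68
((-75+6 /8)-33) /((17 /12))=-1287 /17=-75.71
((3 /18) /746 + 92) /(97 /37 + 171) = 208717 /393888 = 0.53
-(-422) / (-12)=-211 / 6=-35.17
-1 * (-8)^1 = 8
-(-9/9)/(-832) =-0.00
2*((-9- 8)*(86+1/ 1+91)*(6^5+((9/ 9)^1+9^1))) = -47120872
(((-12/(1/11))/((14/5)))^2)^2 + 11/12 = 142310546411/28812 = 4939280.38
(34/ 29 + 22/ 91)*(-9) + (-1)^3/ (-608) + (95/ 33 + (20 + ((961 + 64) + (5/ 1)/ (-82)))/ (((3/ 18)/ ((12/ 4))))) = 18799.06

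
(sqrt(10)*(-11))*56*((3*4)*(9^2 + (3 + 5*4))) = -768768*sqrt(10) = -2431057.87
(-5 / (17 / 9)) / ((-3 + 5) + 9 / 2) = -90 / 221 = -0.41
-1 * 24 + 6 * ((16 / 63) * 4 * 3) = -40 / 7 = -5.71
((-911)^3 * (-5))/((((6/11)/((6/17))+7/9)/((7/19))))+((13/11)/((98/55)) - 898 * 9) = 12836558233670/21413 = 599475002.74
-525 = -525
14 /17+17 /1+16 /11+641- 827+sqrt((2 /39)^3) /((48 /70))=-31177 /187+35 * sqrt(78) /18252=-166.70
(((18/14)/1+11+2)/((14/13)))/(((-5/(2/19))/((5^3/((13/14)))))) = -5000/133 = -37.59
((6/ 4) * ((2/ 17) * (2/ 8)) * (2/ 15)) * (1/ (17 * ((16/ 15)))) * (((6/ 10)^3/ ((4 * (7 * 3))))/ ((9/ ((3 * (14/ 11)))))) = 0.00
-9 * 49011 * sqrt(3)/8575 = -441099 * sqrt(3)/8575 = -89.10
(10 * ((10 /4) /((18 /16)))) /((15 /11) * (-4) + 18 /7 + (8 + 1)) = 15400 /4239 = 3.63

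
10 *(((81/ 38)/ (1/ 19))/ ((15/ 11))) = 297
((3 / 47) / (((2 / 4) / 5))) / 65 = 0.01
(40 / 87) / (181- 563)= -20 / 16617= -0.00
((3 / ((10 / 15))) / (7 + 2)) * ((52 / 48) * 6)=3.25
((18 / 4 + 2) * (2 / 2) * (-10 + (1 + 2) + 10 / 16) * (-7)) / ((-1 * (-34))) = 273 / 32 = 8.53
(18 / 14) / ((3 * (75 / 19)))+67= 11744 / 175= 67.11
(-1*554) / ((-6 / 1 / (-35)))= -9695 / 3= -3231.67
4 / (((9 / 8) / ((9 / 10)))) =16 / 5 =3.20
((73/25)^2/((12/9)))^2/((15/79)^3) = 14001440344399/2343750000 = 5973.95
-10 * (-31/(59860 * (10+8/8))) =31/65846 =0.00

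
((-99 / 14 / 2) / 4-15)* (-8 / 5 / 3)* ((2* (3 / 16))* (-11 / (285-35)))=-19569 / 140000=-0.14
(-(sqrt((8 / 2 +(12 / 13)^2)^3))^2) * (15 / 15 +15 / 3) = -3308208000 / 4826809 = -685.38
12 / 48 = 1 / 4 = 0.25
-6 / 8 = -3 / 4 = -0.75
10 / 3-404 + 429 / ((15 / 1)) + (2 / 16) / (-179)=-7992007 / 21480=-372.07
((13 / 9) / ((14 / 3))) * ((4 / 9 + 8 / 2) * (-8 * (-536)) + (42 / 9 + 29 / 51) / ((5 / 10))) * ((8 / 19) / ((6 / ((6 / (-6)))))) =-75853492 / 183141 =-414.18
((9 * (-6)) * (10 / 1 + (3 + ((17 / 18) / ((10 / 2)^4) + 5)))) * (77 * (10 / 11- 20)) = 1428959.95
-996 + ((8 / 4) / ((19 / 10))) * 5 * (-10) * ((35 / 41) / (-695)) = -107840876 / 108281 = -995.94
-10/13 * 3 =-30/13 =-2.31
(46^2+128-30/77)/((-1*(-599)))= 3.75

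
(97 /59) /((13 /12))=1164 /767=1.52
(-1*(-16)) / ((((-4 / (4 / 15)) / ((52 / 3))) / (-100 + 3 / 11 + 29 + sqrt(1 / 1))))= 638144 / 495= 1289.18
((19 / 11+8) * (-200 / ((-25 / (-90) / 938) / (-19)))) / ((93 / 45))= 20595103200 / 341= 60396197.07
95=95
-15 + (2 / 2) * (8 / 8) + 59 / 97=-13.39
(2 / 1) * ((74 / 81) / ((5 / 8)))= 1184 / 405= 2.92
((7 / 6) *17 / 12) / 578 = 7 / 2448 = 0.00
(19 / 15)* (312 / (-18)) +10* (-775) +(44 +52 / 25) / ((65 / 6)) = -113602642 / 14625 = -7767.70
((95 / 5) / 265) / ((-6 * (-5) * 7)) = 19 / 55650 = 0.00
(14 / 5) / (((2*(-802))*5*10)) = -7 / 200500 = -0.00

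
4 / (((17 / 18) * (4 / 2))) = 36 / 17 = 2.12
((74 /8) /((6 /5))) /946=185 /22704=0.01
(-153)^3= -3581577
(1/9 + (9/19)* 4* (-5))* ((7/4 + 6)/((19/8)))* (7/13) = -694834/42237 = -16.45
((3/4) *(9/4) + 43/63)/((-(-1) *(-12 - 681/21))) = -0.05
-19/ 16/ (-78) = 19/ 1248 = 0.02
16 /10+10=58 /5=11.60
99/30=3.30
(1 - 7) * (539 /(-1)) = 3234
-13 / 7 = -1.86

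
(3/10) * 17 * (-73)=-3723/10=-372.30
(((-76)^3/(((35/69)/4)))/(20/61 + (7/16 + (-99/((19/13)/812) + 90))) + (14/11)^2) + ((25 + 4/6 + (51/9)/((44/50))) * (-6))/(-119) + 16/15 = 548574971263419/8145672617005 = 67.35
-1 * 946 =-946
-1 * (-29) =29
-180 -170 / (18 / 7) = -2215 / 9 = -246.11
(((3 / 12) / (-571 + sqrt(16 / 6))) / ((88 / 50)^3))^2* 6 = 50185546875* sqrt(6) / 555374434675665870848 + 7815322265625 / 201954339882060316672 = 0.00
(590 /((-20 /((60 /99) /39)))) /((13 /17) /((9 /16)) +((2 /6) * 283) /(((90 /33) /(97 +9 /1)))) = -50150 /401236979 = -0.00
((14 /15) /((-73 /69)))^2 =103684 /133225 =0.78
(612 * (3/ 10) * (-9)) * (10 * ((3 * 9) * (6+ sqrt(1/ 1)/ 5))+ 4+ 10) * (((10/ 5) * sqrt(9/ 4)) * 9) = -376548912/ 5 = -75309782.40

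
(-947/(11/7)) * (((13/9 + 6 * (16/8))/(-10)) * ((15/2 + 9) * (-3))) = -802109/20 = -40105.45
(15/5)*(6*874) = 15732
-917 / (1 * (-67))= 917 / 67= 13.69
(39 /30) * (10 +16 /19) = 1339 /95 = 14.09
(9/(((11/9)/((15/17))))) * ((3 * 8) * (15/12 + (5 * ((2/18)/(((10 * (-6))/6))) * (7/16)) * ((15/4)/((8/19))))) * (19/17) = 73294875/406912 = 180.12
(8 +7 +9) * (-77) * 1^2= -1848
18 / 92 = 9 / 46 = 0.20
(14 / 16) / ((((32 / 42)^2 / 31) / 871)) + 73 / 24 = 40702.30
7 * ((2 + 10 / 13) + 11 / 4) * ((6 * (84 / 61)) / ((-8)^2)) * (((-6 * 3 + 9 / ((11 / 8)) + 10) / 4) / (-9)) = 14063 / 69784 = 0.20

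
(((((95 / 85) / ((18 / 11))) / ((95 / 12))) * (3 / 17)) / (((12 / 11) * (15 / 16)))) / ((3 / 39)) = 12584 / 65025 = 0.19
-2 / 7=-0.29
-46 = -46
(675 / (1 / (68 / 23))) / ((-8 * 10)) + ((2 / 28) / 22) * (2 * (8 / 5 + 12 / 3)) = -126041 / 5060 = -24.91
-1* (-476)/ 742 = 34/ 53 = 0.64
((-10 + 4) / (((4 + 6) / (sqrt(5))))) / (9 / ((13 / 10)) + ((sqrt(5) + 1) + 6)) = 507 / 31916 - 7059 * sqrt(5) / 159580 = -0.08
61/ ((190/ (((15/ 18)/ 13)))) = 61/ 2964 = 0.02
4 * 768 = 3072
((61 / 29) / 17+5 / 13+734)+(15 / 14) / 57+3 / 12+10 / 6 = 7532909945 / 10228764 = 736.44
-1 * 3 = -3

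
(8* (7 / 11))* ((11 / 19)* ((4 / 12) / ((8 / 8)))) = 56 / 57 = 0.98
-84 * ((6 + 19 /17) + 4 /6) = -11116 /17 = -653.88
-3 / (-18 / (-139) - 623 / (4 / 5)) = 1668 / 432913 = 0.00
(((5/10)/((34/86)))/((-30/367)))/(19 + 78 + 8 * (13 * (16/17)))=-0.08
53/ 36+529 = 19097/ 36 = 530.47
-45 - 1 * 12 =-57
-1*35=-35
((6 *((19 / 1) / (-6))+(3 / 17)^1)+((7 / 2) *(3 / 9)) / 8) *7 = -106687 / 816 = -130.74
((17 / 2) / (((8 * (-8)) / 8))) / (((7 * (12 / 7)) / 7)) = -119 / 192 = -0.62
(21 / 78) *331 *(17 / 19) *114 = 118167 / 13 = 9089.77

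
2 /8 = 1 /4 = 0.25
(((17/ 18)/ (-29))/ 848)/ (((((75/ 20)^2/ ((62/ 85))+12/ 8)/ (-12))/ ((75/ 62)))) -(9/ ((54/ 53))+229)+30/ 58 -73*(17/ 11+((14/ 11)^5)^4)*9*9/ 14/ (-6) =1716002670754313326685880774683249/ 198932413000556190712098975556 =8626.06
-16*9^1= -144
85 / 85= 1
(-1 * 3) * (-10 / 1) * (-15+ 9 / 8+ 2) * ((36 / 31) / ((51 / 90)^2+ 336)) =-607500 / 493861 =-1.23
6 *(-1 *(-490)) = 2940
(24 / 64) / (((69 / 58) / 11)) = 319 / 92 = 3.47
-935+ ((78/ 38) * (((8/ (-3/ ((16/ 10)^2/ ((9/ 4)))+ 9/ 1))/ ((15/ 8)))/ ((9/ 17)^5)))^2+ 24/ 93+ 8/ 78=5403963206238215332294783/ 33652669450960096170075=160.58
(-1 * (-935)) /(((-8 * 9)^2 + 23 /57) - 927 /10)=532950 /2902271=0.18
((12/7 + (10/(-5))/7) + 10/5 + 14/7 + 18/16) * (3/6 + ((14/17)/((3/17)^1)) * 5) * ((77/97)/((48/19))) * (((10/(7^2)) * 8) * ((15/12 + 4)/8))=54842645/1042944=52.58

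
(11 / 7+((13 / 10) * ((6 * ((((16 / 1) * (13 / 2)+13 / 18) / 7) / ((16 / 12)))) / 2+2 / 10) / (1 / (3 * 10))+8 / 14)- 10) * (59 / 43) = 21685981 / 12040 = 1801.16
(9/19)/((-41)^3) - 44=-57617965/1309499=-44.00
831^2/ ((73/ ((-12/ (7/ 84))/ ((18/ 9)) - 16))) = -60769368/ 73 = -832457.10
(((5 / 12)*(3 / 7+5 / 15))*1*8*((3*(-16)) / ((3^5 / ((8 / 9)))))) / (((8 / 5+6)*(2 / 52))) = -1331200 / 872613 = -1.53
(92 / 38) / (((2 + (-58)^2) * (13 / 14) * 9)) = 322 / 3741309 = 0.00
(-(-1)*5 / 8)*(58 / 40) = 29 / 32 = 0.91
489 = 489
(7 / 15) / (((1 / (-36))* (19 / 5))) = -84 / 19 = -4.42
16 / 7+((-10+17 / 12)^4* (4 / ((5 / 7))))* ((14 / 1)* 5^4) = 4825619064347 / 18144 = 265962250.02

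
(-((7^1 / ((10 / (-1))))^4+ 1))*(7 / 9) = -86807 / 90000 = -0.96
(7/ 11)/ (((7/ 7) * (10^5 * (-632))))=-7/ 695200000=-0.00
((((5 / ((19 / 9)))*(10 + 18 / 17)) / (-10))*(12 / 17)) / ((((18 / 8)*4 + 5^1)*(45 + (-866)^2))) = -5076 / 28827788437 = -0.00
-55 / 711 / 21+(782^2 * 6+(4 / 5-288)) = 273898504129 / 74655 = 3668856.80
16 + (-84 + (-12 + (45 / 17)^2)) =-21095 / 289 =-72.99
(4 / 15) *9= 12 / 5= 2.40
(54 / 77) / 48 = 9 / 616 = 0.01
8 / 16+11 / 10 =1.60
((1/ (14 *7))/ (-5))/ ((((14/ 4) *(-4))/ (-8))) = -2/ 1715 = -0.00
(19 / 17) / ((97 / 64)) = 0.74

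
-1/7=-0.14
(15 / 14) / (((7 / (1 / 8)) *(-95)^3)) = -3 / 134436400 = -0.00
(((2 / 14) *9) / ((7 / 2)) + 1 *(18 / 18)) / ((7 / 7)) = 67 / 49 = 1.37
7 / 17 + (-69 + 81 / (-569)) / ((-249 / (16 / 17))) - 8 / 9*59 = -265121 / 5121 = -51.77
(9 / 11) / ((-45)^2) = 0.00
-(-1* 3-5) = 8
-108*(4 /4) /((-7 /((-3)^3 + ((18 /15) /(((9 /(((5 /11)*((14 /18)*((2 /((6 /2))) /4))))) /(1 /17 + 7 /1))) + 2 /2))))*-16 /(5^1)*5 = 8383616 /1309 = 6404.60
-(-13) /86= 13 /86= 0.15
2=2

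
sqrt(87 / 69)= sqrt(667) / 23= 1.12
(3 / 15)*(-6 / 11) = -6 / 55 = -0.11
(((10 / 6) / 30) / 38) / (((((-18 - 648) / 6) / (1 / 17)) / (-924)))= 77 / 107559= 0.00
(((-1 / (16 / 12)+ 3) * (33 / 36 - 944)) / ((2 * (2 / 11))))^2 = 139473118521 / 4096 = 34051054.33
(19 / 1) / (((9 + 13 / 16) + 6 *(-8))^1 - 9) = -0.40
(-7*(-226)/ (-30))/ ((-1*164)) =791/ 2460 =0.32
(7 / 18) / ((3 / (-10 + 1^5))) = -7 / 6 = -1.17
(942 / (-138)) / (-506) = 157 / 11638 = 0.01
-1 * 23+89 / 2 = 43 / 2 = 21.50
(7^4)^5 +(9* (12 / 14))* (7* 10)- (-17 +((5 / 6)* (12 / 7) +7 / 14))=1117091728166575785 / 14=79792266297612556.07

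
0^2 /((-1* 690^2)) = 0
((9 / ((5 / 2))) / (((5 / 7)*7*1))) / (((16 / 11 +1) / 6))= 44 / 25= 1.76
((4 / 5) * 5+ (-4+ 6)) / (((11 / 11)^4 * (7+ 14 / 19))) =38 / 49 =0.78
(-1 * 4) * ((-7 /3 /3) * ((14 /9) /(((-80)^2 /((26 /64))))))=637 /2073600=0.00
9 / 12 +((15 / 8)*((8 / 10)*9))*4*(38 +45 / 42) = 59097 / 28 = 2110.61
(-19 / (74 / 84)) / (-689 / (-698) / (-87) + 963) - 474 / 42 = -171271721863 / 15145918291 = -11.31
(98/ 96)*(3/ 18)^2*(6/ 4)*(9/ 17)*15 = 735/ 2176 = 0.34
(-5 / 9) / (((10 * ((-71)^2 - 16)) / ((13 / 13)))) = -1 / 90450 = -0.00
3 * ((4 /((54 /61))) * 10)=1220 /9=135.56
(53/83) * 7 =4.47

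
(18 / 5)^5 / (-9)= -209952 / 3125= -67.18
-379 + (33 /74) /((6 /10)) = -27991 /74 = -378.26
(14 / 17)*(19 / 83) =266 / 1411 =0.19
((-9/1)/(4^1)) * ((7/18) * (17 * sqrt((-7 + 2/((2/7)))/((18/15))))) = 0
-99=-99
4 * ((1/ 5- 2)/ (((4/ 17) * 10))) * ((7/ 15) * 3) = -1071/ 250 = -4.28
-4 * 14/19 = -56/19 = -2.95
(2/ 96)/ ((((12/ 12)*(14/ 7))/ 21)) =7/ 32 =0.22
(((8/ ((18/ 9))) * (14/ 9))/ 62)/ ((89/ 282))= 2632/ 8277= 0.32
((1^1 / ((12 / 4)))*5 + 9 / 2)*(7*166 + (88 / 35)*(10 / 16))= 100455 / 14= 7175.36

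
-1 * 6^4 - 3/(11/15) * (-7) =-1267.36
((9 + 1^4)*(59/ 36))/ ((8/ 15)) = 1475/ 48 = 30.73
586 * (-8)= -4688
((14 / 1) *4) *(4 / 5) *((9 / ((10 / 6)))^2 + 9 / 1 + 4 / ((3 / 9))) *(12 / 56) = 60192 / 125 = 481.54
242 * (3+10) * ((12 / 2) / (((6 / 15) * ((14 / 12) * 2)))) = 141570 / 7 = 20224.29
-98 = -98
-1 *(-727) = 727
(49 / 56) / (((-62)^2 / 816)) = 357 / 1922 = 0.19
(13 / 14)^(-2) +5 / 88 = 18093 / 14872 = 1.22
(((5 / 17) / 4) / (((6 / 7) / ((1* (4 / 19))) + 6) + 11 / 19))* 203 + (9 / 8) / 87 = 15803903 / 11173352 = 1.41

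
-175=-175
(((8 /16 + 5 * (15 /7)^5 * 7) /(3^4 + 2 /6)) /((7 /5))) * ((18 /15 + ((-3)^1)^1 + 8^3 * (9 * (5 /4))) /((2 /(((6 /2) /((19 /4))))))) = 281186721567 /11131036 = 25261.50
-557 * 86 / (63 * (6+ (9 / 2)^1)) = -95804 / 1323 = -72.41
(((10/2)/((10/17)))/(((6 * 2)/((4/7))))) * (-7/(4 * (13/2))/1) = -17/156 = -0.11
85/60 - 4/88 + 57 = 7705/132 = 58.37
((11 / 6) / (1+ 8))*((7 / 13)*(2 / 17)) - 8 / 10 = -0.79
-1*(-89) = 89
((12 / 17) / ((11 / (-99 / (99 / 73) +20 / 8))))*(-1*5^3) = 105750 / 187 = 565.51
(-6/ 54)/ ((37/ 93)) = -31/ 111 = -0.28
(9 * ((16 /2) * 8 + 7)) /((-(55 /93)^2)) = -5526711 /3025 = -1827.01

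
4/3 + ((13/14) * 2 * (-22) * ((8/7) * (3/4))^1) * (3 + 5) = -40988/147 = -278.83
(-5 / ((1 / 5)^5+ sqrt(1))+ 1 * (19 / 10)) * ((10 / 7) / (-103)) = 48428 / 1126923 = 0.04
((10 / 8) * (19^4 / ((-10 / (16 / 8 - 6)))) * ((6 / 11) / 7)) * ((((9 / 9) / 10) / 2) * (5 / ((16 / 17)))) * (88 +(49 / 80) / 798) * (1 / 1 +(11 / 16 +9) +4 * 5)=45948624471391 / 12615680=3642183.73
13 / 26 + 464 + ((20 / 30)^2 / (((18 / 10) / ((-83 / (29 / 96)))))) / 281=204295127 / 440046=464.26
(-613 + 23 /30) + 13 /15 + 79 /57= -347689 /570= -609.98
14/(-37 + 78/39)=-2/5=-0.40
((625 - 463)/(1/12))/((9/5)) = 1080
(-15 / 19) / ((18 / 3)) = -5 / 38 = -0.13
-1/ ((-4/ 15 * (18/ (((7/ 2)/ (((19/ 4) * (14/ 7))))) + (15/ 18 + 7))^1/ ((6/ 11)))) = 945/ 26191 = 0.04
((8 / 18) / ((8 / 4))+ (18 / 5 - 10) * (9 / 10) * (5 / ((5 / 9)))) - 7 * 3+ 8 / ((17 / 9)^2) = -70.38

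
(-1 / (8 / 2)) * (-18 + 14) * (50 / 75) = 2 / 3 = 0.67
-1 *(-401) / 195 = 401 / 195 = 2.06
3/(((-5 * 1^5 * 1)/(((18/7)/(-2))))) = 27/35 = 0.77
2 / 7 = 0.29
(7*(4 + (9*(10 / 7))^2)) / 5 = 237.03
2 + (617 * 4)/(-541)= -1386/541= -2.56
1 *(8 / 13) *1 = 8 / 13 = 0.62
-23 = -23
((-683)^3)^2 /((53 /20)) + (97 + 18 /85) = 172573117042150325239 /4505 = 38307018211354123.25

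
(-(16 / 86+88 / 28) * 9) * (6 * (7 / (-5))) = 54108 / 215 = 251.67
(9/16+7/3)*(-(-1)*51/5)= 2363/80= 29.54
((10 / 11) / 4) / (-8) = -5 / 176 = -0.03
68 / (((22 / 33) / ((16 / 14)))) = 816 / 7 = 116.57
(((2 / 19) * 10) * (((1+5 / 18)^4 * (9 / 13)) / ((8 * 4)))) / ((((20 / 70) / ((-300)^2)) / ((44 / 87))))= 67336740625 / 6962436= 9671.43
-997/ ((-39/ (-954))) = -24388.15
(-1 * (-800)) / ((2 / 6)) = 2400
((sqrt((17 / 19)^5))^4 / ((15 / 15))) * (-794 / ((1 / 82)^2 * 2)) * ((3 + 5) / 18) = -21526202262751092688 / 55179596320209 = -390111.63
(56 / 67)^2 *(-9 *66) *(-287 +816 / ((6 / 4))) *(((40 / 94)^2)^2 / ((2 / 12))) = -459586068480000 / 21904888009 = -20980.98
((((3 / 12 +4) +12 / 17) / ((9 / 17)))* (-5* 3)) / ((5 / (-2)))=337 / 6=56.17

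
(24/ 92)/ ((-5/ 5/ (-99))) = 594/ 23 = 25.83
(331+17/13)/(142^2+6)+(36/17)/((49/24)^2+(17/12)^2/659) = 13701451632/26141419265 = 0.52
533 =533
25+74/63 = 1649/63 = 26.17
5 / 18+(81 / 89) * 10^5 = 145800445 / 1602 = 91011.51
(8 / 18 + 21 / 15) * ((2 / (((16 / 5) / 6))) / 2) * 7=581 / 24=24.21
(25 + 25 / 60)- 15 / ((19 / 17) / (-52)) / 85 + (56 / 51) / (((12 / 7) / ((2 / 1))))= 405913 / 11628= 34.91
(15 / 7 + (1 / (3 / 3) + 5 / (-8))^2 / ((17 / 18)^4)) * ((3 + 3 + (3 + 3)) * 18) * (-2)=-1002.07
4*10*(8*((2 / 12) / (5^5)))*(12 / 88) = 16 / 6875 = 0.00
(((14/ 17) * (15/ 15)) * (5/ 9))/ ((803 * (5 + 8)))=70/ 1597167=0.00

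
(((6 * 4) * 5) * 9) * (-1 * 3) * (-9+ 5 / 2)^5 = 37593416.25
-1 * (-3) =3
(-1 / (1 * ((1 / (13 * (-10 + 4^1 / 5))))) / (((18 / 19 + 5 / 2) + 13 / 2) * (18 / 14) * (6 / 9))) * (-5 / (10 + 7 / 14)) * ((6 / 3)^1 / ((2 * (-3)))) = 11362 / 5103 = 2.23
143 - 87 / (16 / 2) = 1057 / 8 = 132.12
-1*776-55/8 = -6263/8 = -782.88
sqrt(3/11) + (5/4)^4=sqrt(33)/11 + 625/256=2.96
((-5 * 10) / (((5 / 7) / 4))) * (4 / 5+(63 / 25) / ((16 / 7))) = -5327 / 10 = -532.70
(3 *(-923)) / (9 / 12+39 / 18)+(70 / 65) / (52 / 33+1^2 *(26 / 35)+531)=-266081914662 / 280272265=-949.37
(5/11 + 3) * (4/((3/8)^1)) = 1216/33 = 36.85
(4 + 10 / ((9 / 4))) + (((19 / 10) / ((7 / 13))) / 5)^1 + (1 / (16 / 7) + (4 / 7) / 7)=1705663 / 176400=9.67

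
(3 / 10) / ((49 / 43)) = 129 / 490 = 0.26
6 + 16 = 22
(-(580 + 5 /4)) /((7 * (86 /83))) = -192975 /2408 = -80.14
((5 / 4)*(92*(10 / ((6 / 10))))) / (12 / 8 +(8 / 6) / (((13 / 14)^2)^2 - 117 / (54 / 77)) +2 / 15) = 220127537500 / 186664961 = 1179.27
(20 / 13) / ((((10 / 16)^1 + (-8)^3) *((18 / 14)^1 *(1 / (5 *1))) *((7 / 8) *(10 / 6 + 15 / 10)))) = -12800 / 3031431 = -0.00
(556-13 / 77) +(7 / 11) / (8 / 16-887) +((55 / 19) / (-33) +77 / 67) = 96782944795 / 173791233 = 556.89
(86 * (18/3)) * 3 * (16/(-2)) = -12384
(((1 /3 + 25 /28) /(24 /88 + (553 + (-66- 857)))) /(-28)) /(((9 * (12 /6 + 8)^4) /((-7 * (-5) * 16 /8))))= 1133 /12298608000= 0.00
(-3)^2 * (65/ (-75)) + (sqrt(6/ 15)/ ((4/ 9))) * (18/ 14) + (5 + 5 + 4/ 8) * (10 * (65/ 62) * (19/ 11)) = 81 * sqrt(10)/ 140 + 621777/ 3410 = 184.17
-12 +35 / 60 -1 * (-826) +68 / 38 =186133 / 228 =816.37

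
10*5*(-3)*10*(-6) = 9000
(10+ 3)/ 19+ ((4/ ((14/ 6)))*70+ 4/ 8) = 4605/ 38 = 121.18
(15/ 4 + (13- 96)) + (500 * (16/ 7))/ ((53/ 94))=2890393/ 1484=1947.70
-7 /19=-0.37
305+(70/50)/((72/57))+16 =38653/120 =322.11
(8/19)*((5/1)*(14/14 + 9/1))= 400/19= 21.05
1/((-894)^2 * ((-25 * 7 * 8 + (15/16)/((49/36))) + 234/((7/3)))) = -49/50873169681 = -0.00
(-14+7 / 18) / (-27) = 245 / 486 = 0.50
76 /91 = 0.84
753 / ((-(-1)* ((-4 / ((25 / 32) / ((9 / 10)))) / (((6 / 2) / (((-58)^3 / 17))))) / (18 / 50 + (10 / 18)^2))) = 14443795 / 505730304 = 0.03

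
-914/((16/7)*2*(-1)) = 3199/16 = 199.94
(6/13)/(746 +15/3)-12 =-117150/9763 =-12.00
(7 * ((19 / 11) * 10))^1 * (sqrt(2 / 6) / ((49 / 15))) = 950 * sqrt(3) / 77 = 21.37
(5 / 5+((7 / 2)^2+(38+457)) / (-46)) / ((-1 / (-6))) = -5535 / 92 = -60.16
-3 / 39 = -1 / 13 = -0.08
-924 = -924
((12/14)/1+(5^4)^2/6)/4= 2734411/168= 16276.26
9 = 9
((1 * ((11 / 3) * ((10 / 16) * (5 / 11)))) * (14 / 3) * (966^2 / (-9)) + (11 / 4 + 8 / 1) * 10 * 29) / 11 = -9016235 / 198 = -45536.54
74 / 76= 37 / 38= 0.97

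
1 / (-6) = -1 / 6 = -0.17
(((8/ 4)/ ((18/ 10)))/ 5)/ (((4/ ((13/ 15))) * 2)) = 13/ 540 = 0.02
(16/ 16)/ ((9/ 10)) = 10/ 9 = 1.11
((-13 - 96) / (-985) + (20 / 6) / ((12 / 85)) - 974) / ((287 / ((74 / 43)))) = -89056003 / 15628995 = -5.70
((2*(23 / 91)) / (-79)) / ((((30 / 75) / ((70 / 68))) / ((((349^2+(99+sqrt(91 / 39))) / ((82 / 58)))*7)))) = -7114388750 / 715819 - 116725*sqrt(21) / 4294914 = -9938.93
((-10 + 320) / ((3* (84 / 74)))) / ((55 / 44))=4588 / 63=72.83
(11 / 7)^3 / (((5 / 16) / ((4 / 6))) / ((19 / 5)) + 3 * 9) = 809248 / 5656413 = 0.14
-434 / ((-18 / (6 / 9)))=434 / 27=16.07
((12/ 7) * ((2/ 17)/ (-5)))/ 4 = -6/ 595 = -0.01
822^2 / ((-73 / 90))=-60811560 / 73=-833035.07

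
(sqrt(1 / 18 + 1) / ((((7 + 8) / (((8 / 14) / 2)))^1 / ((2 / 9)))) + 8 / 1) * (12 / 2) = 4 * sqrt(38) / 945 + 48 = 48.03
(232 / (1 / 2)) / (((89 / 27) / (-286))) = -3583008 / 89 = -40258.52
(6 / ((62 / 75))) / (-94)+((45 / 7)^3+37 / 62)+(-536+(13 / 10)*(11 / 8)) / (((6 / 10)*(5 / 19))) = -373872405013 / 119940240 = -3117.16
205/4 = 51.25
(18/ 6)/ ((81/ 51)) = 17/ 9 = 1.89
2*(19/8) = 4.75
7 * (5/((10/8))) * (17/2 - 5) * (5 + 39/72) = 6517/12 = 543.08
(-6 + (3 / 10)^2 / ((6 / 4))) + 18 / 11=-2367 / 550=-4.30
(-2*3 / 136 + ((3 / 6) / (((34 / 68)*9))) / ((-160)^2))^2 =29853965089 / 15341322240000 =0.00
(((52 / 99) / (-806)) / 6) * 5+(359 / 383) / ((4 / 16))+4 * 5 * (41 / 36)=93540182 / 3526281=26.53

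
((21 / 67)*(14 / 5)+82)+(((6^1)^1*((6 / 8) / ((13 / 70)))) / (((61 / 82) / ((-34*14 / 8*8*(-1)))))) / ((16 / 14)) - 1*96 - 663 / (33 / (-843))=89097925732 / 2922205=30489.96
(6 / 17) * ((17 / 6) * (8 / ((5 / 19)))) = 152 / 5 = 30.40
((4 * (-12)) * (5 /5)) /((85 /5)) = -48 /17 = -2.82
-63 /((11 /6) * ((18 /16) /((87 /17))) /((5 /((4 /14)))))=-511560 /187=-2735.61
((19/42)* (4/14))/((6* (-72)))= -19/63504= -0.00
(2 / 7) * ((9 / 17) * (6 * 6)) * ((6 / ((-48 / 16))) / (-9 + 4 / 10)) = 6480 / 5117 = 1.27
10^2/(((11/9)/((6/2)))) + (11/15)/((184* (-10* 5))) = 372599879/1518000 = 245.45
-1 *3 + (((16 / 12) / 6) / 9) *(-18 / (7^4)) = -64831 / 21609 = -3.00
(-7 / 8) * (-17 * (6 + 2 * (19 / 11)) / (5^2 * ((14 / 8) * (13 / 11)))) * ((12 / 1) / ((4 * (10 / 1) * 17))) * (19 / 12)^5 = 2476099 / 5184000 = 0.48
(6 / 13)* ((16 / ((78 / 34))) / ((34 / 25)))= 400 / 169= 2.37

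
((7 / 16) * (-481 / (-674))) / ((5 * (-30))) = -3367 / 1617600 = -0.00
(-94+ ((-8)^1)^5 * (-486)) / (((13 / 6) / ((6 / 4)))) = 143326386 / 13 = 11025106.62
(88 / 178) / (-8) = -11 / 178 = -0.06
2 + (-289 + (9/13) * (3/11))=-41014/143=-286.81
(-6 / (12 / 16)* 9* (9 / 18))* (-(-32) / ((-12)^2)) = -8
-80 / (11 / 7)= -50.91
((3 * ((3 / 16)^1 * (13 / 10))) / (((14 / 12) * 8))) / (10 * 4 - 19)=117 / 31360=0.00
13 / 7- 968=-6763 / 7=-966.14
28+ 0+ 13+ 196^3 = 7529577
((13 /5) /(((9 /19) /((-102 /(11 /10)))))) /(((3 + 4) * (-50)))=8398 /5775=1.45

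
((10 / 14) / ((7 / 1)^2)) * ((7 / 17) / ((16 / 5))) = 25 / 13328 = 0.00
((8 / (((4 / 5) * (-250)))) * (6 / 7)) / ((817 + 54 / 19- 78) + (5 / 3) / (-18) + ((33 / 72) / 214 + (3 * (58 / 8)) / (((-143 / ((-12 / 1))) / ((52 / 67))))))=-0.00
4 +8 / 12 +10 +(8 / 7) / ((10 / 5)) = 320 / 21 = 15.24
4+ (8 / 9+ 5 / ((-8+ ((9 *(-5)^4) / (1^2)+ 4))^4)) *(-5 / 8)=247574563489818263 / 71876486174463432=3.44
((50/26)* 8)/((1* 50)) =4/13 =0.31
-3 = -3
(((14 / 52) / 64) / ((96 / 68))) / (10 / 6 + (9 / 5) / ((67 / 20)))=7973 / 5897216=0.00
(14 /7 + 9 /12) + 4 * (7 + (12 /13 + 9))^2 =776259 /676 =1148.31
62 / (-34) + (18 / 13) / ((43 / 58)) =0.04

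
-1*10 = -10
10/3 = 3.33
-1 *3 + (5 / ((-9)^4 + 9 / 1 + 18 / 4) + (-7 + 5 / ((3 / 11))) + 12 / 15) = 600521 / 65745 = 9.13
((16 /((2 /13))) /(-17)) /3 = -104 /51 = -2.04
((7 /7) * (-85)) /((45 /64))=-1088 /9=-120.89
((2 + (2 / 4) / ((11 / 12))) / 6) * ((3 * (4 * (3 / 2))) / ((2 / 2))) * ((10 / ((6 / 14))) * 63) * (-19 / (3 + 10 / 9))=-21115080 / 407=-51879.80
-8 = -8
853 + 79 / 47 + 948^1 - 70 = 81436 / 47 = 1732.68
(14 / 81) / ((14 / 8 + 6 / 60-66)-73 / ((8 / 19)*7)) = -3920 / 2016657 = -0.00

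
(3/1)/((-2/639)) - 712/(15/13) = -47267/30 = -1575.57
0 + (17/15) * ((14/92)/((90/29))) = 0.06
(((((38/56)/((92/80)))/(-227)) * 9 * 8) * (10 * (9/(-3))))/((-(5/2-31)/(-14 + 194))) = 1296000/36547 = 35.46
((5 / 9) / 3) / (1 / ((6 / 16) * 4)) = 5 / 18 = 0.28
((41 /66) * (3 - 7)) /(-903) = 82 /29799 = 0.00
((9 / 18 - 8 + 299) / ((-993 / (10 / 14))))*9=-8745 / 4634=-1.89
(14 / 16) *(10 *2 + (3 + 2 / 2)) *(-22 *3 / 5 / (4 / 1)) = -693 / 10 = -69.30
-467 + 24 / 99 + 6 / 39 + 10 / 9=-599089 / 1287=-465.49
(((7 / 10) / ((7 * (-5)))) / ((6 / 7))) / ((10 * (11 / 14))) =-49 / 16500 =-0.00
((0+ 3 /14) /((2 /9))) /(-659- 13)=-9 /6272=-0.00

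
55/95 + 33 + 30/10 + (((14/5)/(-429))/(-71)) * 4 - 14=65335619/2893605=22.58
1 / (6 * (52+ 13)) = 1 / 390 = 0.00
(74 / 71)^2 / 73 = 5476 / 367993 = 0.01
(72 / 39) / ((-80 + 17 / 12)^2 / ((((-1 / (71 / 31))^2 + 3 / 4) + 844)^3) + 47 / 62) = 2136448390391478141503184 / 877276609409549900014139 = 2.44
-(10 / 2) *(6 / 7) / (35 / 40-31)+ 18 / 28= 2649 / 3374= 0.79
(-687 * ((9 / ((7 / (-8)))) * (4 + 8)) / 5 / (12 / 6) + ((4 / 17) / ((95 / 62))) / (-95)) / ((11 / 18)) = 163922675472 / 11813725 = 13875.61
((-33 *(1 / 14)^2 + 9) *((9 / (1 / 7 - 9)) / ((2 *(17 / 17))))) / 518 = -15579 / 1798496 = -0.01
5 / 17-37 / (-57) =914 / 969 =0.94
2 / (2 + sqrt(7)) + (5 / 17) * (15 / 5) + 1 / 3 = -2 / 17 + 2 * sqrt(7) / 3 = 1.65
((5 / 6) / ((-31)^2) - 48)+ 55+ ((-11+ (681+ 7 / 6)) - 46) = 607513 / 961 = 632.17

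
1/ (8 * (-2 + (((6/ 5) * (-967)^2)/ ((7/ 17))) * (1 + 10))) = 35/ 8393358304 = 0.00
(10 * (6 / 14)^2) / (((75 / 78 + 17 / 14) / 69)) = 4485 / 77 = 58.25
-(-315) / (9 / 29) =1015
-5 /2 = -2.50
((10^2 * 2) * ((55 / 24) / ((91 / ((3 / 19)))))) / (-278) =-1375 / 480662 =-0.00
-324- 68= -392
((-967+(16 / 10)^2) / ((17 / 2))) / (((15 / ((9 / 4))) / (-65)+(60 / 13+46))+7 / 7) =-1880658 / 853825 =-2.20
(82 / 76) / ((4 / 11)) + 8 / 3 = 2569 / 456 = 5.63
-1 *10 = -10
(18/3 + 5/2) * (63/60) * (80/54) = 119/9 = 13.22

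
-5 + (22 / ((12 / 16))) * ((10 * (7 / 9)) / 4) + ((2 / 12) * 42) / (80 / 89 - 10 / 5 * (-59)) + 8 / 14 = 105334573 / 1999998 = 52.67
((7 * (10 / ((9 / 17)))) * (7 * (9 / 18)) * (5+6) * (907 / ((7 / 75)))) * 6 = 296815750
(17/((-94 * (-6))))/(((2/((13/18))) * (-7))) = -221/142128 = -0.00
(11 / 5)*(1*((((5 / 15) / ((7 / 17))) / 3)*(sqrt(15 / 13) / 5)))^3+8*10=54043*sqrt(195) / 1760747625+80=80.00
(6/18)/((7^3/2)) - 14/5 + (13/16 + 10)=659749/82320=8.01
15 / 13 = 1.15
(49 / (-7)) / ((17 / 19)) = -133 / 17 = -7.82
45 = 45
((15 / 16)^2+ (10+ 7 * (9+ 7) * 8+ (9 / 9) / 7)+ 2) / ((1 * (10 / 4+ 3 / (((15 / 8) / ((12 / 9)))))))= 24434505 / 124544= 196.19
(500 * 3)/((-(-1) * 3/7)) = 3500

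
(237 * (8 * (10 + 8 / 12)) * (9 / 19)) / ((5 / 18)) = 34487.24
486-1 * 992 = -506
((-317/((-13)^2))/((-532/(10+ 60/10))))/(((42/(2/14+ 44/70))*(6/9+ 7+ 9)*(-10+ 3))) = -8559/963701375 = -0.00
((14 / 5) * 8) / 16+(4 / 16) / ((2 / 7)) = 91 / 40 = 2.28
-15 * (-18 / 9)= 30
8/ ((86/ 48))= 192/ 43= 4.47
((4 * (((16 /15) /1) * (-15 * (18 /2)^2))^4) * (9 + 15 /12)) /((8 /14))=202414635859968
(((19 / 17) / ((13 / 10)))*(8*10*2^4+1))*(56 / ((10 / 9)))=12266856 / 221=55506.14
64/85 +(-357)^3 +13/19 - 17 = -73481383329/1615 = -45499308.56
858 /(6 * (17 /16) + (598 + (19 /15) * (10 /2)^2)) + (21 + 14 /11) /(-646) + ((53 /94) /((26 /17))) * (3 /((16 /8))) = 495083586323 /265108231960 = 1.87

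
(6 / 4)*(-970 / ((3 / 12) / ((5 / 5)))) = -5820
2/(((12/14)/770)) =5390/3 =1796.67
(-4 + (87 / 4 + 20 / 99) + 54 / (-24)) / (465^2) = 0.00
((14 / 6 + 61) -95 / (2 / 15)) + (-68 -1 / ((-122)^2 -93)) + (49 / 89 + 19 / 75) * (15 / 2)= -711.14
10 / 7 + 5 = 45 / 7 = 6.43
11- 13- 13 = -15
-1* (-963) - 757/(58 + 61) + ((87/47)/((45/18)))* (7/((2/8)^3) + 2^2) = 1291.31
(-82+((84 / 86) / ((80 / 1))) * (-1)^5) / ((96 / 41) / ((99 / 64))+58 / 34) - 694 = -91640129101 / 127371160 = -719.47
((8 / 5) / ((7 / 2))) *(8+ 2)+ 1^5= 39 / 7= 5.57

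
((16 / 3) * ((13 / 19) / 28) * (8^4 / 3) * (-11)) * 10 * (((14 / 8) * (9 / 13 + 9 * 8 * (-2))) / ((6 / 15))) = 233164800 / 19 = 12271831.58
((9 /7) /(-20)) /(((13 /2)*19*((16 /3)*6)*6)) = -3 /1106560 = -0.00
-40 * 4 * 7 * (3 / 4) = -840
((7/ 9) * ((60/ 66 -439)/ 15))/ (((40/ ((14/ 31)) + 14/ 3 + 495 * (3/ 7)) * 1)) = -236131/ 3174435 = -0.07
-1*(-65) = 65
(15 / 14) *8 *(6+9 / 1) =128.57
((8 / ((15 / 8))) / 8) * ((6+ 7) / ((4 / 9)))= 78 / 5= 15.60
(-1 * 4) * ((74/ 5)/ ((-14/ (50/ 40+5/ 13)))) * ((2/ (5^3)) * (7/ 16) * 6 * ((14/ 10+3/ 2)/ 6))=18241/ 130000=0.14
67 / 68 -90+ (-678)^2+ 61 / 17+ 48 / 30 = 156264059 / 340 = 459600.17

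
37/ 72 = 0.51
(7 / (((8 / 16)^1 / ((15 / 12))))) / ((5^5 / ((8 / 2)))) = 14 / 625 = 0.02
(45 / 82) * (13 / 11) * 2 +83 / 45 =63758 / 20295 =3.14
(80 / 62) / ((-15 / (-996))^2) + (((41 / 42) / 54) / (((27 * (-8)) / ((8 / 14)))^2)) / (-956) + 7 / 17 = 5689.39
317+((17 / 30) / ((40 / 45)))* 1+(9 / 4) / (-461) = 317.63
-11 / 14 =-0.79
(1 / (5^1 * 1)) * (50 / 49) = 0.20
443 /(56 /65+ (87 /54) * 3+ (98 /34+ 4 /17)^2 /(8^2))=1597776960 /21087563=75.77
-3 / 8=-0.38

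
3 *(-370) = -1110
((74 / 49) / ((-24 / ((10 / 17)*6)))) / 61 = -185 / 50813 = -0.00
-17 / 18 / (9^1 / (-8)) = 68 / 81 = 0.84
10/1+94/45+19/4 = 3031/180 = 16.84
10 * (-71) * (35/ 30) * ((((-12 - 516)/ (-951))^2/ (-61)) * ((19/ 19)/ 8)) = 9621920/ 18389487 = 0.52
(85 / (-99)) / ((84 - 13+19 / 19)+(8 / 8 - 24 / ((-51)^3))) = -417605 / 35506339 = -0.01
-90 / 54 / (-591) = 5 / 1773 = 0.00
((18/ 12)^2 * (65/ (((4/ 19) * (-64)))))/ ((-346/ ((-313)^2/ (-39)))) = -27921165/ 354304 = -78.81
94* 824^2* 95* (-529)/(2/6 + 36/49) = -471496951443840/157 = -3003165295820.64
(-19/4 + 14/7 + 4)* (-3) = -3.75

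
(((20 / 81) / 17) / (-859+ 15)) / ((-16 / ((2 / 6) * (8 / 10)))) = 1 / 3486564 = 0.00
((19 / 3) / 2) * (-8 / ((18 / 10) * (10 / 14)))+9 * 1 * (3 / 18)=-983 / 54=-18.20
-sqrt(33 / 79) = -sqrt(2607) / 79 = -0.65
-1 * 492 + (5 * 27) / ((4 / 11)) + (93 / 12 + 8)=-105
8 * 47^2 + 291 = 17963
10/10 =1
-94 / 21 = -4.48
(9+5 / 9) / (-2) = -43 / 9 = -4.78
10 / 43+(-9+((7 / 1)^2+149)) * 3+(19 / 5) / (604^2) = 44491136097 / 78435440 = 567.23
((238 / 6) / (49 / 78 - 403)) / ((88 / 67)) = -103649 / 1380940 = -0.08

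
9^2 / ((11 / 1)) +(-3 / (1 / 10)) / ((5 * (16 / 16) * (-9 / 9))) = 147 / 11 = 13.36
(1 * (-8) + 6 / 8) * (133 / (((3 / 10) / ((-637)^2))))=-7825255165 / 6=-1304209194.17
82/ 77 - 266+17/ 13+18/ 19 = -4995911/ 19019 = -262.68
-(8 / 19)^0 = -1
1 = 1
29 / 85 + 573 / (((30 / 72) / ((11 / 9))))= 142897 / 85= 1681.14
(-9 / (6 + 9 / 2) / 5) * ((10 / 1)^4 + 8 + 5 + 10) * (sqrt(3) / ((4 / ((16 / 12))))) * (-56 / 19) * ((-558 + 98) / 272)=-922116 * sqrt(3) / 323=-4944.74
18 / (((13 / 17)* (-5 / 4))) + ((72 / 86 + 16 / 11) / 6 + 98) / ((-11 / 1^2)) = -28179676 / 1014585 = -27.77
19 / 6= 3.17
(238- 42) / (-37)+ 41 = 1321 / 37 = 35.70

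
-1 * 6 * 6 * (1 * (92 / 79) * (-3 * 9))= 1131.95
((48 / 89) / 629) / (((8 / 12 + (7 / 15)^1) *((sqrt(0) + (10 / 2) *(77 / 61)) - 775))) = -488 / 495823717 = -0.00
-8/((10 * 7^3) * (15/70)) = -8/735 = -0.01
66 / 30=11 / 5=2.20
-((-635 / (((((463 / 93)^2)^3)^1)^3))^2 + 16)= -14622972366739460243933473943570500328133876632250271227424126653550422429546270783470562397637881 / 913935772921216265243993646325859417620593467573553810972474863149011311955634383681999869519041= -16.00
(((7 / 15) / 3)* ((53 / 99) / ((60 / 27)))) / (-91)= -53 / 128700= -0.00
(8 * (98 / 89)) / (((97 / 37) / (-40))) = -1160320 / 8633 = -134.41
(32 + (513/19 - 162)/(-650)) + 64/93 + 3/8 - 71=-1824581/48360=-37.73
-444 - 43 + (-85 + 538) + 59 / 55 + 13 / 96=-173141 / 5280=-32.79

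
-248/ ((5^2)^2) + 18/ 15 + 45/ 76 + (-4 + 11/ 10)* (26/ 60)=0.14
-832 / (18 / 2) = -832 / 9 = -92.44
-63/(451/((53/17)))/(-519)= 1113/1326391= 0.00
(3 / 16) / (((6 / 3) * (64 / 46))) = 69 / 1024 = 0.07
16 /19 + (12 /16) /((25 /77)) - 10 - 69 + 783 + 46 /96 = 16133993 /22800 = 707.63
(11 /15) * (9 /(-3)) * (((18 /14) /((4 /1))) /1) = -99 /140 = -0.71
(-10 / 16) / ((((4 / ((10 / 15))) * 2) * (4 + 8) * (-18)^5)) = 5 / 2176782336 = 0.00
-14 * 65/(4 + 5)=-910/9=-101.11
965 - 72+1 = 894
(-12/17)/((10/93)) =-558/85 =-6.56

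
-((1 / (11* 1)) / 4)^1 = -1 / 44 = -0.02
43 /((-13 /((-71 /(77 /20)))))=61060 /1001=61.00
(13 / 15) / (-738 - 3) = -1 / 855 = -0.00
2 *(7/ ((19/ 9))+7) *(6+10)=6272/ 19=330.11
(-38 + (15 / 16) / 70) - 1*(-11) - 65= -20605 / 224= -91.99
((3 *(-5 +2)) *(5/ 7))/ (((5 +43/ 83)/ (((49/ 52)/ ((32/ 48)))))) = -78435/ 47632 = -1.65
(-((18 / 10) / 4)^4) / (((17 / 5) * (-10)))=6561 / 5440000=0.00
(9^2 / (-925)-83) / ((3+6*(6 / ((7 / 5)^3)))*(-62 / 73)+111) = -1924397384 / 2253791175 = -0.85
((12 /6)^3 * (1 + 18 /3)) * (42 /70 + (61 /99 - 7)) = -160328 /495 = -323.89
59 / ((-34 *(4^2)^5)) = -0.00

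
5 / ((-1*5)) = -1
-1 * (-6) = 6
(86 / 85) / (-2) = -43 / 85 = -0.51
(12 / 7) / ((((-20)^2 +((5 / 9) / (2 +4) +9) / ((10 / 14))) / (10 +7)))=55080 / 780059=0.07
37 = 37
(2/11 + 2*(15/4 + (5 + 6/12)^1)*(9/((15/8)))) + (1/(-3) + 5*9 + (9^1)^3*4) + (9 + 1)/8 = 2013593/660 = 3050.90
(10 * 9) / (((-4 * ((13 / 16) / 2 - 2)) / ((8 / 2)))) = 960 / 17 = 56.47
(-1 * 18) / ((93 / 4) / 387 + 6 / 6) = -9288 / 547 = -16.98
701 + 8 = 709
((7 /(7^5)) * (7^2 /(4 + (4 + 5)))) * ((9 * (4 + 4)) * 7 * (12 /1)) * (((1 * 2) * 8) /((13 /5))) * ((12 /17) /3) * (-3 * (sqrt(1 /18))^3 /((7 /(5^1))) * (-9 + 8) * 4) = 153600 * sqrt(2) /140777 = 1.54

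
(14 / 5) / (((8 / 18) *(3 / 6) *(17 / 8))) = 504 / 85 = 5.93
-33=-33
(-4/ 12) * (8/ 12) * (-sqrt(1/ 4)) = 1/ 9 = 0.11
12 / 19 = 0.63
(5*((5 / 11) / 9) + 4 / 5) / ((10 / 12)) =1042 / 825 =1.26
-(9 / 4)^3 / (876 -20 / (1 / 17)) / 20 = -729 / 686080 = -0.00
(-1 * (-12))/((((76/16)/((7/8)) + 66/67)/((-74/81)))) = -17353/10152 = -1.71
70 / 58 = 35 / 29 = 1.21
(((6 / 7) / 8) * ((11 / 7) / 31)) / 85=33 / 516460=0.00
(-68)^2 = 4624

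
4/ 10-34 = -168/ 5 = -33.60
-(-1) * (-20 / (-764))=5 / 191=0.03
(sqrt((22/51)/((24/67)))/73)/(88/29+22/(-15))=145 * sqrt(12529)/1692724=0.01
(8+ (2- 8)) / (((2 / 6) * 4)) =3 / 2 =1.50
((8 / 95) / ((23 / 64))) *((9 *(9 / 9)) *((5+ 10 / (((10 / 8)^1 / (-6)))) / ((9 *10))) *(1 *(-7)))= 77056 / 10925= 7.05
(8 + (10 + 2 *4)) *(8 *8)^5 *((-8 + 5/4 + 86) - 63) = 453655920640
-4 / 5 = -0.80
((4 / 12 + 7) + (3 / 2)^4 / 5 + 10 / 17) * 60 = 36451 / 68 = 536.04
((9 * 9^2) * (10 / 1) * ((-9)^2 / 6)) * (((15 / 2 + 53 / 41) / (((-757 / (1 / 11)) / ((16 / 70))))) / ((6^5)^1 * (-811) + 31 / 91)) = 737955036 / 195925469598815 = 0.00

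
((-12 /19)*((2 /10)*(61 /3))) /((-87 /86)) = 20984 /8265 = 2.54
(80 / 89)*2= 160 / 89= 1.80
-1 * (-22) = 22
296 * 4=1184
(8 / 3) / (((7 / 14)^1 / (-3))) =-16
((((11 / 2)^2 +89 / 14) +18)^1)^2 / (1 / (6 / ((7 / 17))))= 119229891 / 2744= 43451.13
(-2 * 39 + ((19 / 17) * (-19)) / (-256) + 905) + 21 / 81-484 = 40344083 / 117504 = 343.34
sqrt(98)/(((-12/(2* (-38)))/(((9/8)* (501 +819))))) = 65835* sqrt(2) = 93104.75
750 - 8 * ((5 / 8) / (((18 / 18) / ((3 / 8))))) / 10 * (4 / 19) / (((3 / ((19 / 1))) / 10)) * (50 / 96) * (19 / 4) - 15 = 728.82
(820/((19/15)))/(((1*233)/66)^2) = 53578800/1031491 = 51.94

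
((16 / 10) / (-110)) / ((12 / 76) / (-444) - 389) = 11248 / 300813975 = 0.00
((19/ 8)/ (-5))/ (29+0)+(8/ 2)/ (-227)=-8953/ 263320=-0.03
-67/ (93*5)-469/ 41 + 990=18653518/ 19065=978.42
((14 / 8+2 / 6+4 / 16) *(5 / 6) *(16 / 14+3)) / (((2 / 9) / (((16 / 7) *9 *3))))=15660 / 7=2237.14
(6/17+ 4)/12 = 37/102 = 0.36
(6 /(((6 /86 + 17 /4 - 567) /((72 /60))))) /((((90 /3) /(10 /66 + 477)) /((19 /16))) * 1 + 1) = -926242704 /76218424835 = -0.01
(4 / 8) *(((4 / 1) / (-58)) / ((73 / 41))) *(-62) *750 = 1906500 / 2117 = 900.57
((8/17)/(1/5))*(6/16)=15/17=0.88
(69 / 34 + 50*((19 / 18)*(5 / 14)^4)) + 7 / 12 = 20403671 / 5877648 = 3.47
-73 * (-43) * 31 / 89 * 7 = 681163 / 89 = 7653.52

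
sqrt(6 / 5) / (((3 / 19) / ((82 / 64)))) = 8.89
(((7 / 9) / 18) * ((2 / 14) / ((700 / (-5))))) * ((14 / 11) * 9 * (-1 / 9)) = 1 / 17820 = 0.00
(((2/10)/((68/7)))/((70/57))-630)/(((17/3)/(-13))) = 83535777/57800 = 1445.26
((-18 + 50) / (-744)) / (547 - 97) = -2 / 20925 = -0.00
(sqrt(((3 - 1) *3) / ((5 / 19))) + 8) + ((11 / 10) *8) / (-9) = sqrt(570) / 5 + 316 / 45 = 11.80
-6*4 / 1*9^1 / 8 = -27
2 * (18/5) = 36/5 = 7.20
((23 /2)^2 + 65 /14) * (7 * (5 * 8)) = 38330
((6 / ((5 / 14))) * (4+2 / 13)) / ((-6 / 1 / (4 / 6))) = -504 / 65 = -7.75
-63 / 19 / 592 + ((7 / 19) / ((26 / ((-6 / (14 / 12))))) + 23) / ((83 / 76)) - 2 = 230448535 / 12136592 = 18.99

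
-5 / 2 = -2.50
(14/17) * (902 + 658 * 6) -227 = 3767.12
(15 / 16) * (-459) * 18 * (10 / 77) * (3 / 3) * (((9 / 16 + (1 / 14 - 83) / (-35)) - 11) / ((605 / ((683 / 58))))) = 267704179713 / 1694650496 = 157.97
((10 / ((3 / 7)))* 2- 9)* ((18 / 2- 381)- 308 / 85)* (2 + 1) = -3607864 / 85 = -42445.46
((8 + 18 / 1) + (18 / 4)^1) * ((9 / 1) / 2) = 137.25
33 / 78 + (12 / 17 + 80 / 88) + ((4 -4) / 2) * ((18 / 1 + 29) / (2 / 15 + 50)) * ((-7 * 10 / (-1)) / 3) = 9909 / 4862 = 2.04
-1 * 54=-54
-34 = -34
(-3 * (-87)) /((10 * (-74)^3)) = -261 /4052240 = -0.00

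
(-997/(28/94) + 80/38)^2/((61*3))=61140.98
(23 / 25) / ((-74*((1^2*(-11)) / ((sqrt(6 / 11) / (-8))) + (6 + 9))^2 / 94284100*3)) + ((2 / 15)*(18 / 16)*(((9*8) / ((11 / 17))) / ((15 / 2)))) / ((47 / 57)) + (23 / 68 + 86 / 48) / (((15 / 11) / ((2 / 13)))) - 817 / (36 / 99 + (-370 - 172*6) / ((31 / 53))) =-23296412411829566294323381 / 910556424917390130036300 + 57249305520*sqrt(66) / 65010290893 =-18.43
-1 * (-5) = 5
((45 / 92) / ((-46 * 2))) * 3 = -135 / 8464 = -0.02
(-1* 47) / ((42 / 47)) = -2209 / 42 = -52.60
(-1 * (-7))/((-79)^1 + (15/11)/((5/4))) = -77/857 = -0.09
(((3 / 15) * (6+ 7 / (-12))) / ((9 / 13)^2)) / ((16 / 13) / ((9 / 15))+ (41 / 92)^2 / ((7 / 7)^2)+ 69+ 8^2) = 60435076 / 3616281207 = 0.02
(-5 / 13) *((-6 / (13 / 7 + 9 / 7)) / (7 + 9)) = 105 / 2288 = 0.05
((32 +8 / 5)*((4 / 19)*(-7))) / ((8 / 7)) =-4116 / 95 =-43.33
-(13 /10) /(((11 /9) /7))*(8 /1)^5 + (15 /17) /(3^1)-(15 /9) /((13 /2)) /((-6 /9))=-2965479366 /12155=-243971.98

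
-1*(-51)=51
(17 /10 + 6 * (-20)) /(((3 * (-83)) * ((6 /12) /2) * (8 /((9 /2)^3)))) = 287469 /13280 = 21.65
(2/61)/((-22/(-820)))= 820/671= 1.22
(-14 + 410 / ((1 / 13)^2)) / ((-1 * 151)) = -69276 / 151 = -458.78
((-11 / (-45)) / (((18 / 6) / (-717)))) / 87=-0.67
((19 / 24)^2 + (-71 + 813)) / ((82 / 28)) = 73031 / 288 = 253.58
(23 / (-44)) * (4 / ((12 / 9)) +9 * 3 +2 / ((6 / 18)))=-207 / 11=-18.82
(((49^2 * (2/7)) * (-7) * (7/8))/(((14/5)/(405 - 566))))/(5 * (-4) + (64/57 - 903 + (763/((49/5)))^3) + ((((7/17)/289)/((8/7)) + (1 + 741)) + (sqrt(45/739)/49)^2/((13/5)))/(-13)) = 162305397753146011455/316394199924631849609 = 0.51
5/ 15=1/ 3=0.33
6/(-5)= -6/5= -1.20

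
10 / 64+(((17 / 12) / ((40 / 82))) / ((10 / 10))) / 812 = 31147 / 194880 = 0.16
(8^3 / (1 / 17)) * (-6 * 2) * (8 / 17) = -49152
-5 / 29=-0.17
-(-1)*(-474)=-474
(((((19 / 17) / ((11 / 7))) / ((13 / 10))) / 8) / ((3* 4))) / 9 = 665 / 1050192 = 0.00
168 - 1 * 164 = 4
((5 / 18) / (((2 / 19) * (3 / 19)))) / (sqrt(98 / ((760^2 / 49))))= 171475 * sqrt(2) / 1323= 183.30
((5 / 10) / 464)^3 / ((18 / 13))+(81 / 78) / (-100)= -48550104959 / 4675195699200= -0.01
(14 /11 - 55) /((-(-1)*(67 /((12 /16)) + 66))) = -1773 /5126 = -0.35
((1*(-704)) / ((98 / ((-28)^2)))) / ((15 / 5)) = -5632 / 3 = -1877.33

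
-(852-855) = 3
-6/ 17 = -0.35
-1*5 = -5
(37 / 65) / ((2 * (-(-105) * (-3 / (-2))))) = 37 / 20475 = 0.00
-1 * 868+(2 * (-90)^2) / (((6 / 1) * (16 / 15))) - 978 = 2741 / 4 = 685.25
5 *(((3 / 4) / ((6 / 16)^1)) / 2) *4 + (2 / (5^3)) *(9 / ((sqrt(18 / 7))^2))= 2507 / 125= 20.06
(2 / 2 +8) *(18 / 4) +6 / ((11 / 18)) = 1107 / 22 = 50.32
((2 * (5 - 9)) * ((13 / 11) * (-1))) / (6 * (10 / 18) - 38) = -3 / 11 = -0.27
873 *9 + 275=8132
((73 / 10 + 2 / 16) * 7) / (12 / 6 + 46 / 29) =60291 / 4160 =14.49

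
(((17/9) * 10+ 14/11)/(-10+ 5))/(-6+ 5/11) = 1996/2745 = 0.73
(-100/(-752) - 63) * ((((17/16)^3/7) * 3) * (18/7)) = -1567802169/18866176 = -83.10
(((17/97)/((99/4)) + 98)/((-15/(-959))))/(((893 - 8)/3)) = 902574358/42493275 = 21.24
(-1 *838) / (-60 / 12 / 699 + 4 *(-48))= 585762 / 134213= 4.36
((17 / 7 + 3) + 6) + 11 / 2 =237 / 14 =16.93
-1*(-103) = 103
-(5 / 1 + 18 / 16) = -49 / 8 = -6.12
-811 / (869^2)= -811 / 755161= -0.00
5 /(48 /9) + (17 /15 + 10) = 2897 /240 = 12.07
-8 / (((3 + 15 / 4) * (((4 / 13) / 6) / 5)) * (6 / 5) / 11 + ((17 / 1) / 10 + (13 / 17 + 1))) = -972400 / 422053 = -2.30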